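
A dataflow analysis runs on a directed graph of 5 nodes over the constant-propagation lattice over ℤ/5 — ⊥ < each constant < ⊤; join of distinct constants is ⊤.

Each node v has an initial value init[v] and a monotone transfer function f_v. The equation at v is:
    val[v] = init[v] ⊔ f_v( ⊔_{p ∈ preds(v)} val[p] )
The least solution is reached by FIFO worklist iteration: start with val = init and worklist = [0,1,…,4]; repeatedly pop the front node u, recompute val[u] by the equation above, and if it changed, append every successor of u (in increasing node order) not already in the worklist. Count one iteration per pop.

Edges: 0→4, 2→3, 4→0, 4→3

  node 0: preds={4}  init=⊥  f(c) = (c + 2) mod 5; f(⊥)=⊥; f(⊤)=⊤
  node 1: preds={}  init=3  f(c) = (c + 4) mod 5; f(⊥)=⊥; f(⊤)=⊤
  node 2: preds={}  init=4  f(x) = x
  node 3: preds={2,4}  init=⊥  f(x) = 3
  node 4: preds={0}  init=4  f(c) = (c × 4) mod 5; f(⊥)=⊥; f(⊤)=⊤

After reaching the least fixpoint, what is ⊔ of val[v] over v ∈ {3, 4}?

Trace (5 dequeues):
  [1] u=0 | in 4 | out 1 | prev ⊥ | push {}
  [2] u=1 | in ⊥ | out 3 | ==
  [3] u=2 | in ⊥ | out 4 | ==
  [4] u=3 | in 4 | out 3 | prev ⊥ | push {}
  [5] u=4 | in 1 | out 4 | ==

Converged values:
  [0] 1
  [1] 3
  [2] 4
  [3] 3
  [4] 4

⊤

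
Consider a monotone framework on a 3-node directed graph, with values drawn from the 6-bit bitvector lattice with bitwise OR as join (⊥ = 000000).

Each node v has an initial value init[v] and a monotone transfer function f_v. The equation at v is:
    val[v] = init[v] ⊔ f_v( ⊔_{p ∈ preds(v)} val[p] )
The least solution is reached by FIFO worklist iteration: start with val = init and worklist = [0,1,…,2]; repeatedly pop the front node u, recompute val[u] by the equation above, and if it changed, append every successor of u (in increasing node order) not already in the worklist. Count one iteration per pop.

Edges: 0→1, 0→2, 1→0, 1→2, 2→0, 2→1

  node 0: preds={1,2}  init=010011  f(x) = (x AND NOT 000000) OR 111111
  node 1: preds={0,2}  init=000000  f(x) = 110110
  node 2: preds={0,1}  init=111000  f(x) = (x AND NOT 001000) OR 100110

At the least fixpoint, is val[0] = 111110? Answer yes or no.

Iteration log — 5 steps:
  step 1. node 0  ⊔preds=111000  new=111111  old=010011  +wl: 
  step 2. node 1  ⊔preds=111111  new=110110  old=000000  +wl: 0
  step 3. node 2  ⊔preds=111111  new=111111  old=111000  +wl: 1
  step 4. node 0  ⊔preds=111111  new=111111  stable
  step 5. node 1  ⊔preds=111111  new=110110  stable

Least fixpoint reached:
  node 0: 111111
  node 1: 110110
  node 2: 111111

no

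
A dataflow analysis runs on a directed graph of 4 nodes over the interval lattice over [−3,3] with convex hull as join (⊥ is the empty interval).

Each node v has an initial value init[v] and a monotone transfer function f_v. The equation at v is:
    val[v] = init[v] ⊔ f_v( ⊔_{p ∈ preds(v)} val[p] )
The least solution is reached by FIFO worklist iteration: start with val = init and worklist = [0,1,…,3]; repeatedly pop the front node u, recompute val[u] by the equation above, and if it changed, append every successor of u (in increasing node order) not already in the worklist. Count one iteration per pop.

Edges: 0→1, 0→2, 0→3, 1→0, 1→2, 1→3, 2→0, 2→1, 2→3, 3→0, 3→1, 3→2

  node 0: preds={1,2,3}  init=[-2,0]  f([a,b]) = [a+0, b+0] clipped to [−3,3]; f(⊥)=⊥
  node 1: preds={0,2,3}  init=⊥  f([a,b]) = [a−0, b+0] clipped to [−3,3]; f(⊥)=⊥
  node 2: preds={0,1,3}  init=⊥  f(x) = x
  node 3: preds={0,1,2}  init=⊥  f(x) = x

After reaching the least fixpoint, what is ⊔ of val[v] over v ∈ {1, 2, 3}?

[-2,0]

Worklist (7 pops):
  #1 pop 0: in=⊥ → [-2,0] (no change)
  #2 pop 1: in=[-2,0] → [-2,0] (was ⊥); enqueue [0]
  #3 pop 2: in=[-2,0] → [-2,0] (was ⊥); enqueue [1]
  #4 pop 3: in=[-2,0] → [-2,0] (was ⊥); enqueue [2]
  #5 pop 0: in=[-2,0] → [-2,0] (no change)
  #6 pop 1: in=[-2,0] → [-2,0] (no change)
  #7 pop 2: in=[-2,0] → [-2,0] (no change)

Fixpoint:
  val[0] = [-2,0]
  val[1] = [-2,0]
  val[2] = [-2,0]
  val[3] = [-2,0]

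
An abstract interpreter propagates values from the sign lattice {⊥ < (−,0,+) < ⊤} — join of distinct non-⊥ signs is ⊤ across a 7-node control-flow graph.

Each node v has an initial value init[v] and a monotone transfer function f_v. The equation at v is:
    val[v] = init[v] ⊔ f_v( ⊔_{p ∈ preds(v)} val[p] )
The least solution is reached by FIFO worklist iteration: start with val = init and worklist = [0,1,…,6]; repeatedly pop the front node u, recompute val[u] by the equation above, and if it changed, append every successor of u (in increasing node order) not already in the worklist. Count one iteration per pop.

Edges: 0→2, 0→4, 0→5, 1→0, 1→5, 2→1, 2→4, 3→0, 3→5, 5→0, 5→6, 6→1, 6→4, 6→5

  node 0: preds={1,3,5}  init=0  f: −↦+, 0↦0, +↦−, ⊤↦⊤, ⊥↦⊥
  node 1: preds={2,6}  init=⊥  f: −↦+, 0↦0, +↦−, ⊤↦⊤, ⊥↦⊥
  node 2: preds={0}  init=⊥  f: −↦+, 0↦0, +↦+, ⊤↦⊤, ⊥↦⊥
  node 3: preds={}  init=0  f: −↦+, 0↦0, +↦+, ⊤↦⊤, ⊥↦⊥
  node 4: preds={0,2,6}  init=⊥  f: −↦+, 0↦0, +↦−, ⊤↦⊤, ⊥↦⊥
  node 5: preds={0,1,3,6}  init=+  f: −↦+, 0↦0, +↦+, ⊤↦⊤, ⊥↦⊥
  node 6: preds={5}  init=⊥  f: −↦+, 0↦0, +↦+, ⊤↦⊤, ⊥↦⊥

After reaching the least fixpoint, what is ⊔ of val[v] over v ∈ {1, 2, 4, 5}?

Worklist (11 pops):
  #1 pop 0: in=⊤ → ⊤ (was 0); enqueue []
  #2 pop 1: in=⊥ → ⊥ (no change)
  #3 pop 2: in=⊤ → ⊤ (was ⊥); enqueue [1]
  #4 pop 3: in=⊥ → 0 (no change)
  #5 pop 4: in=⊤ → ⊤ (was ⊥); enqueue []
  #6 pop 5: in=⊤ → ⊤ (was +); enqueue [0]
  #7 pop 6: in=⊤ → ⊤ (was ⊥); enqueue [4,5]
  #8 pop 1: in=⊤ → ⊤ (was ⊥); enqueue []
  #9 pop 0: in=⊤ → ⊤ (no change)
  #10 pop 4: in=⊤ → ⊤ (no change)
  #11 pop 5: in=⊤ → ⊤ (no change)

Fixpoint:
  val[0] = ⊤
  val[1] = ⊤
  val[2] = ⊤
  val[3] = 0
  val[4] = ⊤
  val[5] = ⊤
  val[6] = ⊤

⊤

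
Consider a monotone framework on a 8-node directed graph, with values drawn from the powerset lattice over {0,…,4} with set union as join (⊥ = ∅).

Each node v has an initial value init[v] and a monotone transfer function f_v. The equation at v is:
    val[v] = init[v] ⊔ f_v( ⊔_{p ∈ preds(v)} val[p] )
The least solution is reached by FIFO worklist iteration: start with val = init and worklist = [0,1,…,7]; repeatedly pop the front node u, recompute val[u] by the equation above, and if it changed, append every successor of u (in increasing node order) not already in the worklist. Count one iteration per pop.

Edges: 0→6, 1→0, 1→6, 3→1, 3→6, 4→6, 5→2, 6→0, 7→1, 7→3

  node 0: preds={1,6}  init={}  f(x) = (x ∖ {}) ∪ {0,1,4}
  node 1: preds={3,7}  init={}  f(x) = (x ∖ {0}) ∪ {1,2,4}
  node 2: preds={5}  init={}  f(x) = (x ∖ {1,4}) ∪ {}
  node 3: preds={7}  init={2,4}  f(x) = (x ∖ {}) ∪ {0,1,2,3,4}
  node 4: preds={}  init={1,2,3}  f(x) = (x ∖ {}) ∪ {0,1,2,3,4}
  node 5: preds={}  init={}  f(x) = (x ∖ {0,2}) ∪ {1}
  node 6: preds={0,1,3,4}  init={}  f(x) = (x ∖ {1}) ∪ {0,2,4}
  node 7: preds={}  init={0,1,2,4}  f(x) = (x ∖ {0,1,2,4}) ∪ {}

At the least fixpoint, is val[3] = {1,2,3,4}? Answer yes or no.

Iteration log — 13 steps:
  step 1. node 0  ⊔preds={}  new={0,1,4}  old={}  +wl: 
  step 2. node 1  ⊔preds={0,1,2,4}  new={1,2,4}  old={}  +wl: 0
  step 3. node 2  ⊔preds={}  new={}  stable
  step 4. node 3  ⊔preds={0,1,2,4}  new={0,1,2,3,4}  old={2,4}  +wl: 1
  step 5. node 4  ⊔preds={}  new={0,1,2,3,4}  old={1,2,3}  +wl: 
  step 6. node 5  ⊔preds={}  new={1}  old={}  +wl: 2
  step 7. node 6  ⊔preds={0,1,2,3,4}  new={0,2,3,4}  old={}  +wl: 
  step 8. node 7  ⊔preds={}  new={0,1,2,4}  stable
  step 9. node 0  ⊔preds={0,1,2,3,4}  new={0,1,2,3,4}  old={0,1,4}  +wl: 6
  step 10. node 1  ⊔preds={0,1,2,3,4}  new={1,2,3,4}  old={1,2,4}  +wl: 0
  step 11. node 2  ⊔preds={1}  new={}  stable
  step 12. node 6  ⊔preds={0,1,2,3,4}  new={0,2,3,4}  stable
  step 13. node 0  ⊔preds={0,1,2,3,4}  new={0,1,2,3,4}  stable

Least fixpoint reached:
  node 0: {0,1,2,3,4}
  node 1: {1,2,3,4}
  node 2: {}
  node 3: {0,1,2,3,4}
  node 4: {0,1,2,3,4}
  node 5: {1}
  node 6: {0,2,3,4}
  node 7: {0,1,2,4}

no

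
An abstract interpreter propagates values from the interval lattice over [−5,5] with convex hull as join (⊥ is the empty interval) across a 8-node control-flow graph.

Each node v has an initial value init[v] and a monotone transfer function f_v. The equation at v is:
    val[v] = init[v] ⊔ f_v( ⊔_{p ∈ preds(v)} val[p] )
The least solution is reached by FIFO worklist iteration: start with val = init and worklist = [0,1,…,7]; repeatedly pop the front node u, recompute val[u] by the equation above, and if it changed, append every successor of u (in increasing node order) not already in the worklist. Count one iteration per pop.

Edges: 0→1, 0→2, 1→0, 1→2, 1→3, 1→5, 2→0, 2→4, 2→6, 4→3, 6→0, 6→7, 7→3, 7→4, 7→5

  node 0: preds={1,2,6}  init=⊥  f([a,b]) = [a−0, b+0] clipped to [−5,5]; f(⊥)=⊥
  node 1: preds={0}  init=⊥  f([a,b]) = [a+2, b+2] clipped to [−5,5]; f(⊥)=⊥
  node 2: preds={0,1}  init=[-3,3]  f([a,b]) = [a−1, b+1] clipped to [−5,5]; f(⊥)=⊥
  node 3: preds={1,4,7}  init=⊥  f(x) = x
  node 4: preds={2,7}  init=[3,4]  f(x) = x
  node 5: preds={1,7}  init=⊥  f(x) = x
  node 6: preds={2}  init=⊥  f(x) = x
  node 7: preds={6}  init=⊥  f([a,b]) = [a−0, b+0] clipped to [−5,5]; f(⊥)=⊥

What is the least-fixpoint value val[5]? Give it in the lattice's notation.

Iteration log — 27 steps:
  step 1. node 0  ⊔preds=[-3,3]  new=[-3,3]  old=⊥  +wl: 
  step 2. node 1  ⊔preds=[-3,3]  new=[-1,5]  old=⊥  +wl: 0
  step 3. node 2  ⊔preds=[-3,5]  new=[-4,5]  old=[-3,3]  +wl: 
  step 4. node 3  ⊔preds=[-1,5]  new=[-1,5]  old=⊥  +wl: 
  step 5. node 4  ⊔preds=[-4,5]  new=[-4,5]  old=[3,4]  +wl: 3
  step 6. node 5  ⊔preds=[-1,5]  new=[-1,5]  old=⊥  +wl: 
  step 7. node 6  ⊔preds=[-4,5]  new=[-4,5]  old=⊥  +wl: 
  step 8. node 7  ⊔preds=[-4,5]  new=[-4,5]  old=⊥  +wl: 4,5
  step 9. node 0  ⊔preds=[-4,5]  new=[-4,5]  old=[-3,3]  +wl: 1,2
  step 10. node 3  ⊔preds=[-4,5]  new=[-4,5]  old=[-1,5]  +wl: 
  step 11. node 4  ⊔preds=[-4,5]  new=[-4,5]  stable
  step 12. node 5  ⊔preds=[-4,5]  new=[-4,5]  old=[-1,5]  +wl: 
  step 13. node 1  ⊔preds=[-4,5]  new=[-2,5]  old=[-1,5]  +wl: 0,3,5
  step 14. node 2  ⊔preds=[-4,5]  new=[-5,5]  old=[-4,5]  +wl: 4,6
  step 15. node 0  ⊔preds=[-5,5]  new=[-5,5]  old=[-4,5]  +wl: 1,2
  step 16. node 3  ⊔preds=[-4,5]  new=[-4,5]  stable
  step 17. node 5  ⊔preds=[-4,5]  new=[-4,5]  stable
  step 18. node 4  ⊔preds=[-5,5]  new=[-5,5]  old=[-4,5]  +wl: 3
  step 19. node 6  ⊔preds=[-5,5]  new=[-5,5]  old=[-4,5]  +wl: 0,7
  step 20. node 1  ⊔preds=[-5,5]  new=[-3,5]  old=[-2,5]  +wl: 5
  step 21. node 2  ⊔preds=[-5,5]  new=[-5,5]  stable
  step 22. node 3  ⊔preds=[-5,5]  new=[-5,5]  old=[-4,5]  +wl: 
  step 23. node 0  ⊔preds=[-5,5]  new=[-5,5]  stable
  step 24. node 7  ⊔preds=[-5,5]  new=[-5,5]  old=[-4,5]  +wl: 3,4
  step 25. node 5  ⊔preds=[-5,5]  new=[-5,5]  old=[-4,5]  +wl: 
  step 26. node 3  ⊔preds=[-5,5]  new=[-5,5]  stable
  step 27. node 4  ⊔preds=[-5,5]  new=[-5,5]  stable

Least fixpoint reached:
  node 0: [-5,5]
  node 1: [-3,5]
  node 2: [-5,5]
  node 3: [-5,5]
  node 4: [-5,5]
  node 5: [-5,5]
  node 6: [-5,5]
  node 7: [-5,5]

[-5,5]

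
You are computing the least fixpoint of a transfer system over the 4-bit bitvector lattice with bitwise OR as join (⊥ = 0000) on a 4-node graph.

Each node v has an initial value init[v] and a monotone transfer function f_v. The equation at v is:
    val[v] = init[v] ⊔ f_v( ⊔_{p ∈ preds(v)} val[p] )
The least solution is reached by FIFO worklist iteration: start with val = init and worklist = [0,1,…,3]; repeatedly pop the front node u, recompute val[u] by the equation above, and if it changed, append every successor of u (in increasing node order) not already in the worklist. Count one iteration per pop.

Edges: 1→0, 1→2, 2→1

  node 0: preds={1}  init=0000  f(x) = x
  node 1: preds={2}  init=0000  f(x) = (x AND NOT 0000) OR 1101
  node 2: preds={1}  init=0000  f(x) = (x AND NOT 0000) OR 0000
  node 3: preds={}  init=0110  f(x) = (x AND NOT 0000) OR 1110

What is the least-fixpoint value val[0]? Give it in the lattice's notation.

Worklist (6 pops):
  #1 pop 0: in=0000 → 0000 (no change)
  #2 pop 1: in=0000 → 1101 (was 0000); enqueue [0]
  #3 pop 2: in=1101 → 1101 (was 0000); enqueue [1]
  #4 pop 3: in=0000 → 1110 (was 0110); enqueue []
  #5 pop 0: in=1101 → 1101 (was 0000); enqueue []
  #6 pop 1: in=1101 → 1101 (no change)

Fixpoint:
  val[0] = 1101
  val[1] = 1101
  val[2] = 1101
  val[3] = 1110

1101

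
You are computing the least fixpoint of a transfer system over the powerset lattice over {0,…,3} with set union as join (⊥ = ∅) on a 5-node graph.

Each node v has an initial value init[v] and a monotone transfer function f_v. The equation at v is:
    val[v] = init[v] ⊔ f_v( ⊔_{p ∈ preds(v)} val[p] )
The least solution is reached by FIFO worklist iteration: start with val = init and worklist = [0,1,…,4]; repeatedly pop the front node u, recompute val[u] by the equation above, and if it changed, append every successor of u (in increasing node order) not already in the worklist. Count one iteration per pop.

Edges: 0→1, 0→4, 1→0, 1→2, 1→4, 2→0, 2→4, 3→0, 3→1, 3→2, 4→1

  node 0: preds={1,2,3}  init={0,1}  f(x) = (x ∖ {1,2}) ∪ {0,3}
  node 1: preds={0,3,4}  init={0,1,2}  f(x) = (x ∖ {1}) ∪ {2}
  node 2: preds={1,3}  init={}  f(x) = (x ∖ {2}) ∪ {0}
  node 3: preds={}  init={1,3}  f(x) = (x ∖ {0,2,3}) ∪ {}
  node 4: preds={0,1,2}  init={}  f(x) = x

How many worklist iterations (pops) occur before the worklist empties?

Worklist (7 pops):
  #1 pop 0: in={0,1,2,3} → {0,1,3} (was {0,1}); enqueue []
  #2 pop 1: in={0,1,3} → {0,1,2,3} (was {0,1,2}); enqueue [0]
  #3 pop 2: in={0,1,2,3} → {0,1,3} (was {}); enqueue []
  #4 pop 3: in={} → {1,3} (no change)
  #5 pop 4: in={0,1,2,3} → {0,1,2,3} (was {}); enqueue [1]
  #6 pop 0: in={0,1,2,3} → {0,1,3} (no change)
  #7 pop 1: in={0,1,2,3} → {0,1,2,3} (no change)

Fixpoint:
  val[0] = {0,1,3}
  val[1] = {0,1,2,3}
  val[2] = {0,1,3}
  val[3] = {1,3}
  val[4] = {0,1,2,3}

7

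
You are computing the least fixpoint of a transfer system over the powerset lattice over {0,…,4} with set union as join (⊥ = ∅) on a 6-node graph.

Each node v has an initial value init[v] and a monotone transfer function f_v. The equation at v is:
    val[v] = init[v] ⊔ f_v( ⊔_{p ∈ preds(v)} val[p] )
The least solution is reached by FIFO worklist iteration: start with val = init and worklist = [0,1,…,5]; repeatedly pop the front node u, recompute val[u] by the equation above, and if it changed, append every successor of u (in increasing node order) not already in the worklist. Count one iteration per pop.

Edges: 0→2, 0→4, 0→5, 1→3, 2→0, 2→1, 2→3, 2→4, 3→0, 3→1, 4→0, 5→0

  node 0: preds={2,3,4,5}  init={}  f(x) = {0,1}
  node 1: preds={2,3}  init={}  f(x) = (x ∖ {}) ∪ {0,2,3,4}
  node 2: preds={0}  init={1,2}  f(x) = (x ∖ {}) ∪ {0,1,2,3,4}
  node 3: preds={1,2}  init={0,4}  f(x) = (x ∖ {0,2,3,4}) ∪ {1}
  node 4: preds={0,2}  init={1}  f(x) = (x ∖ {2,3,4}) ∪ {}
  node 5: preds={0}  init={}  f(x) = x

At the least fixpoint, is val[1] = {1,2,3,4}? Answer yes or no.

no

Trace (8 dequeues):
  [1] u=0 | in {0,1,2,4} | out {0,1} | prev {} | push {}
  [2] u=1 | in {0,1,2,4} | out {0,1,2,3,4} | prev {} | push {}
  [3] u=2 | in {0,1} | out {0,1,2,3,4} | prev {1,2} | push {0,1}
  [4] u=3 | in {0,1,2,3,4} | out {0,1,4} | prev {0,4} | push {}
  [5] u=4 | in {0,1,2,3,4} | out {0,1} | prev {1} | push {}
  [6] u=5 | in {0,1} | out {0,1} | prev {} | push {}
  [7] u=0 | in {0,1,2,3,4} | out {0,1} | ==
  [8] u=1 | in {0,1,2,3,4} | out {0,1,2,3,4} | ==

Converged values:
  [0] {0,1}
  [1] {0,1,2,3,4}
  [2] {0,1,2,3,4}
  [3] {0,1,4}
  [4] {0,1}
  [5] {0,1}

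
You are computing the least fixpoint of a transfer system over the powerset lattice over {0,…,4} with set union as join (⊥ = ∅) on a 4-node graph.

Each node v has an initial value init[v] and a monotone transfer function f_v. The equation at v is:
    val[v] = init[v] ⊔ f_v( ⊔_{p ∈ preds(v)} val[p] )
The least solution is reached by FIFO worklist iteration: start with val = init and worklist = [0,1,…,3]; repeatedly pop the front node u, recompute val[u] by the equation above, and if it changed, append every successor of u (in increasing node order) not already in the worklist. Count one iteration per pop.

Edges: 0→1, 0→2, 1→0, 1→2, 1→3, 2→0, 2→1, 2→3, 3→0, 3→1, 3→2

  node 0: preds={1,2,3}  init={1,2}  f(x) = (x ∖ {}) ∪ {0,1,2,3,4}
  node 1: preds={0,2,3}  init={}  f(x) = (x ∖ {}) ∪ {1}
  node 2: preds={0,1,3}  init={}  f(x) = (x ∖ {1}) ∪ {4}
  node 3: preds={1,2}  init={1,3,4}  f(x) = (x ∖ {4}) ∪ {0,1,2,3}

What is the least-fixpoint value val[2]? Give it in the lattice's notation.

Iteration log — 7 steps:
  step 1. node 0  ⊔preds={1,3,4}  new={0,1,2,3,4}  old={1,2}  +wl: 
  step 2. node 1  ⊔preds={0,1,2,3,4}  new={0,1,2,3,4}  old={}  +wl: 0
  step 3. node 2  ⊔preds={0,1,2,3,4}  new={0,2,3,4}  old={}  +wl: 1
  step 4. node 3  ⊔preds={0,1,2,3,4}  new={0,1,2,3,4}  old={1,3,4}  +wl: 2
  step 5. node 0  ⊔preds={0,1,2,3,4}  new={0,1,2,3,4}  stable
  step 6. node 1  ⊔preds={0,1,2,3,4}  new={0,1,2,3,4}  stable
  step 7. node 2  ⊔preds={0,1,2,3,4}  new={0,2,3,4}  stable

Least fixpoint reached:
  node 0: {0,1,2,3,4}
  node 1: {0,1,2,3,4}
  node 2: {0,2,3,4}
  node 3: {0,1,2,3,4}

{0,2,3,4}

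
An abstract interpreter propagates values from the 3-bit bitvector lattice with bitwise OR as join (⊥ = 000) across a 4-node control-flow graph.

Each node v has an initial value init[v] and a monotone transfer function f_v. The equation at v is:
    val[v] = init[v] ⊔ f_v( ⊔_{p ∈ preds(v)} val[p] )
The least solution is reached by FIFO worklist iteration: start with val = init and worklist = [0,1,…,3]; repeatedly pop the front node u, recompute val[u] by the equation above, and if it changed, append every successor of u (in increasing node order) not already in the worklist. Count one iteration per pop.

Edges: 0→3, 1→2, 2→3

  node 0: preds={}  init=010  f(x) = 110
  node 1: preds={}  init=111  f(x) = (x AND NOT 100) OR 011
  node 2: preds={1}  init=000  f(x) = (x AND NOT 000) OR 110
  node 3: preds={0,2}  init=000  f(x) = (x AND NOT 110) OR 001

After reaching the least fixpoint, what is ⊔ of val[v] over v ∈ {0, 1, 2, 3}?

Worklist (4 pops):
  #1 pop 0: in=000 → 110 (was 010); enqueue []
  #2 pop 1: in=000 → 111 (no change)
  #3 pop 2: in=111 → 111 (was 000); enqueue []
  #4 pop 3: in=111 → 001 (was 000); enqueue []

Fixpoint:
  val[0] = 110
  val[1] = 111
  val[2] = 111
  val[3] = 001

111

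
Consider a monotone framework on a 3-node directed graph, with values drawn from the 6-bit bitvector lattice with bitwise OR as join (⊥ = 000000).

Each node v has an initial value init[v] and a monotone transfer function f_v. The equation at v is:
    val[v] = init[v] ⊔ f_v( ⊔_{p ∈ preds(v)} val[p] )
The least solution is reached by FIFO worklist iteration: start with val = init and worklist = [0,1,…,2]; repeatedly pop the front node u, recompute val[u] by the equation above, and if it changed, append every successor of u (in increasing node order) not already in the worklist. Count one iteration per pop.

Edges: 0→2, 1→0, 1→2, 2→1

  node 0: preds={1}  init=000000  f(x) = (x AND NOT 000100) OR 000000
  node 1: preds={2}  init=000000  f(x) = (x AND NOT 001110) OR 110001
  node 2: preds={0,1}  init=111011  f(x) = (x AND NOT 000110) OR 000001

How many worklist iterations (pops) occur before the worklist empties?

5

Iteration log — 5 steps:
  step 1. node 0  ⊔preds=000000  new=000000  stable
  step 2. node 1  ⊔preds=111011  new=110001  old=000000  +wl: 0
  step 3. node 2  ⊔preds=110001  new=111011  stable
  step 4. node 0  ⊔preds=110001  new=110001  old=000000  +wl: 2
  step 5. node 2  ⊔preds=110001  new=111011  stable

Least fixpoint reached:
  node 0: 110001
  node 1: 110001
  node 2: 111011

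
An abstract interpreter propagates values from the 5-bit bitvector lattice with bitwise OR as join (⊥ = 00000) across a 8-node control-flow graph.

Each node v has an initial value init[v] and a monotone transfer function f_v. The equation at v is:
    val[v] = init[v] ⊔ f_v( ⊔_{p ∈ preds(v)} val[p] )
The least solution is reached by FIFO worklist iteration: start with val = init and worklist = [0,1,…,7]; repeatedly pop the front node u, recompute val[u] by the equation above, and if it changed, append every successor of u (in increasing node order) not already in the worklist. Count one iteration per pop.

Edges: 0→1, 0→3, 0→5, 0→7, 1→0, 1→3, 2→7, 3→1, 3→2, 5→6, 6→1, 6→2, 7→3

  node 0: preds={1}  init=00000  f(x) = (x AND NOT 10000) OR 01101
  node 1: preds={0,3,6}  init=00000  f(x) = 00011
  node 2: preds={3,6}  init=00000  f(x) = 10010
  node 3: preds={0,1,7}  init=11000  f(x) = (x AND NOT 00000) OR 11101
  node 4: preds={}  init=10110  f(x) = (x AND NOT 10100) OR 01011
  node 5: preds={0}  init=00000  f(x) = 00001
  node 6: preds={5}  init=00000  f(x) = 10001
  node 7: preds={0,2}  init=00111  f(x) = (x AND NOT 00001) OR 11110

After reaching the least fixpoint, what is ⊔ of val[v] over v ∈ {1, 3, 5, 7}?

11111

Trace (14 dequeues):
  [1] u=0 | in 00000 | out 01101 | prev 00000 | push {}
  [2] u=1 | in 11101 | out 00011 | prev 00000 | push {0}
  [3] u=2 | in 11000 | out 10010 | prev 00000 | push {}
  [4] u=3 | in 01111 | out 11111 | prev 11000 | push {1,2}
  [5] u=4 | in 00000 | out 11111 | prev 10110 | push {}
  [6] u=5 | in 01101 | out 00001 | prev 00000 | push {}
  [7] u=6 | in 00001 | out 10001 | prev 00000 | push {}
  [8] u=7 | in 11111 | out 11111 | prev 00111 | push {3}
  [9] u=0 | in 00011 | out 01111 | prev 01101 | push {5,7}
  [10] u=1 | in 11111 | out 00011 | ==
  [11] u=2 | in 11111 | out 10010 | ==
  [12] u=3 | in 11111 | out 11111 | ==
  [13] u=5 | in 01111 | out 00001 | ==
  [14] u=7 | in 11111 | out 11111 | ==

Converged values:
  [0] 01111
  [1] 00011
  [2] 10010
  [3] 11111
  [4] 11111
  [5] 00001
  [6] 10001
  [7] 11111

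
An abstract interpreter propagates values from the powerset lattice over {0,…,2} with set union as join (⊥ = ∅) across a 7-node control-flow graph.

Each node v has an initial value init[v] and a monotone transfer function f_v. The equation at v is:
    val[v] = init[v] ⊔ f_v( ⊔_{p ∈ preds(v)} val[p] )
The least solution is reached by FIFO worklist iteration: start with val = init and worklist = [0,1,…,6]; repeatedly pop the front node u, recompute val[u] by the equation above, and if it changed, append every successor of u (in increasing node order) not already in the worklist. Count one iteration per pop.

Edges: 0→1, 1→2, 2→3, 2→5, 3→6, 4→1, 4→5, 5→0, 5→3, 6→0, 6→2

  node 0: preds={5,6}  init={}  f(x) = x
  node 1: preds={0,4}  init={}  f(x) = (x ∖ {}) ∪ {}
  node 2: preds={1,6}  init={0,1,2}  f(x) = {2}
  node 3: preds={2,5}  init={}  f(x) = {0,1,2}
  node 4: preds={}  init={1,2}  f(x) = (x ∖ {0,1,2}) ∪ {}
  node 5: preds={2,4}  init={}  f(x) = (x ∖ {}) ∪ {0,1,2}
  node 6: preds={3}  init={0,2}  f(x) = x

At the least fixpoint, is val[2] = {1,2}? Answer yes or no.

Trace (11 dequeues):
  [1] u=0 | in {0,2} | out {0,2} | prev {} | push {}
  [2] u=1 | in {0,1,2} | out {0,1,2} | prev {} | push {}
  [3] u=2 | in {0,1,2} | out {0,1,2} | ==
  [4] u=3 | in {0,1,2} | out {0,1,2} | prev {} | push {}
  [5] u=4 | in {} | out {1,2} | ==
  [6] u=5 | in {0,1,2} | out {0,1,2} | prev {} | push {0,3}
  [7] u=6 | in {0,1,2} | out {0,1,2} | prev {0,2} | push {2}
  [8] u=0 | in {0,1,2} | out {0,1,2} | prev {0,2} | push {1}
  [9] u=3 | in {0,1,2} | out {0,1,2} | ==
  [10] u=2 | in {0,1,2} | out {0,1,2} | ==
  [11] u=1 | in {0,1,2} | out {0,1,2} | ==

Converged values:
  [0] {0,1,2}
  [1] {0,1,2}
  [2] {0,1,2}
  [3] {0,1,2}
  [4] {1,2}
  [5] {0,1,2}
  [6] {0,1,2}

no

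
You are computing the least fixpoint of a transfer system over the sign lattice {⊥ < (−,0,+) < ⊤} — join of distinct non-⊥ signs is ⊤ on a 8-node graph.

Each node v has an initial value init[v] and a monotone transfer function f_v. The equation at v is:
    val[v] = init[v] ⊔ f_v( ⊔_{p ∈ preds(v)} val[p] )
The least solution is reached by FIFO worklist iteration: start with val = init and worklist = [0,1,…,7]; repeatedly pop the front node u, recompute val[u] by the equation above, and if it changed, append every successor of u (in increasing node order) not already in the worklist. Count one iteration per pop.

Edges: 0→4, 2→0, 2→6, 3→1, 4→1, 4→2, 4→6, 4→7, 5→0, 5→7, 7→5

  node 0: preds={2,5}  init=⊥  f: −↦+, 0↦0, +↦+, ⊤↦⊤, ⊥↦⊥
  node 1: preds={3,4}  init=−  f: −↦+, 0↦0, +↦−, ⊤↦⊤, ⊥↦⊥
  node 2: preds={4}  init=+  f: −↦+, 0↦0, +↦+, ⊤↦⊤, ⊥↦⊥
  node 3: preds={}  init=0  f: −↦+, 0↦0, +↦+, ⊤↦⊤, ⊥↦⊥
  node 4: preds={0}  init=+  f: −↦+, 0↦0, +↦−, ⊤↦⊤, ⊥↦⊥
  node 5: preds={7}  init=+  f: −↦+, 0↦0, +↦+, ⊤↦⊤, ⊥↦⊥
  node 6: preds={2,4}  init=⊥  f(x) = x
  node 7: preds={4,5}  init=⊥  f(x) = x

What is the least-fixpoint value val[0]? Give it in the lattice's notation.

Worklist (15 pops):
  #1 pop 0: in=+ → + (was ⊥); enqueue []
  #2 pop 1: in=⊤ → ⊤ (was −); enqueue []
  #3 pop 2: in=+ → + (no change)
  #4 pop 3: in=⊥ → 0 (no change)
  #5 pop 4: in=+ → ⊤ (was +); enqueue [1,2]
  #6 pop 5: in=⊥ → + (no change)
  #7 pop 6: in=⊤ → ⊤ (was ⊥); enqueue []
  #8 pop 7: in=⊤ → ⊤ (was ⊥); enqueue [5]
  #9 pop 1: in=⊤ → ⊤ (no change)
  #10 pop 2: in=⊤ → ⊤ (was +); enqueue [0,6]
  #11 pop 5: in=⊤ → ⊤ (was +); enqueue [7]
  #12 pop 0: in=⊤ → ⊤ (was +); enqueue [4]
  #13 pop 6: in=⊤ → ⊤ (no change)
  #14 pop 7: in=⊤ → ⊤ (no change)
  #15 pop 4: in=⊤ → ⊤ (no change)

Fixpoint:
  val[0] = ⊤
  val[1] = ⊤
  val[2] = ⊤
  val[3] = 0
  val[4] = ⊤
  val[5] = ⊤
  val[6] = ⊤
  val[7] = ⊤

⊤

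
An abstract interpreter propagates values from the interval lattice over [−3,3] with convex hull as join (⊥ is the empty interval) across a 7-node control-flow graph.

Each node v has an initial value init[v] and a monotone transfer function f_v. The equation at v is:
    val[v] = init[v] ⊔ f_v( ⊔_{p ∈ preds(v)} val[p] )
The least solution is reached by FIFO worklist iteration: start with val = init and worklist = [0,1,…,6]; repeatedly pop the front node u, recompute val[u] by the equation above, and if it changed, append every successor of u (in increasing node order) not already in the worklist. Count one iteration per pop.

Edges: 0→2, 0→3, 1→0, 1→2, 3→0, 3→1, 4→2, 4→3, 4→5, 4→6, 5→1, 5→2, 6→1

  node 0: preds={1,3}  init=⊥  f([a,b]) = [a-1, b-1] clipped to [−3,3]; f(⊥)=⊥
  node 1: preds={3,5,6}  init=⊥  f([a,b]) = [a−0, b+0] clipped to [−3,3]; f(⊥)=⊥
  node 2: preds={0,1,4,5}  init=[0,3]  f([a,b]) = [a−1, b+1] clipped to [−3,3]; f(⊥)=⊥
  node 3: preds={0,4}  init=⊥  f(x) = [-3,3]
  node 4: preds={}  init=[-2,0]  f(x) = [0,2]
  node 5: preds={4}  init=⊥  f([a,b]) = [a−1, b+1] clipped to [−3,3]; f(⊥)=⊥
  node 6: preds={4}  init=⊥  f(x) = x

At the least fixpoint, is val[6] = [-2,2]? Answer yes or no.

yes

Iteration log — 12 steps:
  step 1. node 0  ⊔preds=⊥  new=⊥  stable
  step 2. node 1  ⊔preds=⊥  new=⊥  stable
  step 3. node 2  ⊔preds=[-2,0]  new=[-3,3]  old=[0,3]  +wl: 
  step 4. node 3  ⊔preds=[-2,0]  new=[-3,3]  old=⊥  +wl: 0,1
  step 5. node 4  ⊔preds=⊥  new=[-2,2]  old=[-2,0]  +wl: 2,3
  step 6. node 5  ⊔preds=[-2,2]  new=[-3,3]  old=⊥  +wl: 
  step 7. node 6  ⊔preds=[-2,2]  new=[-2,2]  old=⊥  +wl: 
  step 8. node 0  ⊔preds=[-3,3]  new=[-3,2]  old=⊥  +wl: 
  step 9. node 1  ⊔preds=[-3,3]  new=[-3,3]  old=⊥  +wl: 0
  step 10. node 2  ⊔preds=[-3,3]  new=[-3,3]  stable
  step 11. node 3  ⊔preds=[-3,2]  new=[-3,3]  stable
  step 12. node 0  ⊔preds=[-3,3]  new=[-3,2]  stable

Least fixpoint reached:
  node 0: [-3,2]
  node 1: [-3,3]
  node 2: [-3,3]
  node 3: [-3,3]
  node 4: [-2,2]
  node 5: [-3,3]
  node 6: [-2,2]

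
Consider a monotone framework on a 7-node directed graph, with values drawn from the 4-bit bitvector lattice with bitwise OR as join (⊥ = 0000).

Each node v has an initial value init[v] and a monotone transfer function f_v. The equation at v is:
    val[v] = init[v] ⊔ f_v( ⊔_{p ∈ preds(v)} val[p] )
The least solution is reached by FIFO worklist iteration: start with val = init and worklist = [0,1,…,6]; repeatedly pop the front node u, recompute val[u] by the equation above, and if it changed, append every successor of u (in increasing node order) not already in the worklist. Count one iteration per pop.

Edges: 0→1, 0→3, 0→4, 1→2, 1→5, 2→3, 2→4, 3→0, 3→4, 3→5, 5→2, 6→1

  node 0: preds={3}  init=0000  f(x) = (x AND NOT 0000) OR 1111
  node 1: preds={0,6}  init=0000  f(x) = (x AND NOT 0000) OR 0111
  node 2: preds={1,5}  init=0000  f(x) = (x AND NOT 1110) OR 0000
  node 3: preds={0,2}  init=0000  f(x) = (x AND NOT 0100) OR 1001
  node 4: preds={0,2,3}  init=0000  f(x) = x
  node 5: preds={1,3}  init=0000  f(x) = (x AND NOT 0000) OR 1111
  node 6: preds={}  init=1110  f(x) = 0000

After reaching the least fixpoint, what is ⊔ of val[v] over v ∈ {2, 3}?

1011

Trace (9 dequeues):
  [1] u=0 | in 0000 | out 1111 | prev 0000 | push {}
  [2] u=1 | in 1111 | out 1111 | prev 0000 | push {}
  [3] u=2 | in 1111 | out 0001 | prev 0000 | push {}
  [4] u=3 | in 1111 | out 1011 | prev 0000 | push {0}
  [5] u=4 | in 1111 | out 1111 | prev 0000 | push {}
  [6] u=5 | in 1111 | out 1111 | prev 0000 | push {2}
  [7] u=6 | in 0000 | out 1110 | ==
  [8] u=0 | in 1011 | out 1111 | ==
  [9] u=2 | in 1111 | out 0001 | ==

Converged values:
  [0] 1111
  [1] 1111
  [2] 0001
  [3] 1011
  [4] 1111
  [5] 1111
  [6] 1110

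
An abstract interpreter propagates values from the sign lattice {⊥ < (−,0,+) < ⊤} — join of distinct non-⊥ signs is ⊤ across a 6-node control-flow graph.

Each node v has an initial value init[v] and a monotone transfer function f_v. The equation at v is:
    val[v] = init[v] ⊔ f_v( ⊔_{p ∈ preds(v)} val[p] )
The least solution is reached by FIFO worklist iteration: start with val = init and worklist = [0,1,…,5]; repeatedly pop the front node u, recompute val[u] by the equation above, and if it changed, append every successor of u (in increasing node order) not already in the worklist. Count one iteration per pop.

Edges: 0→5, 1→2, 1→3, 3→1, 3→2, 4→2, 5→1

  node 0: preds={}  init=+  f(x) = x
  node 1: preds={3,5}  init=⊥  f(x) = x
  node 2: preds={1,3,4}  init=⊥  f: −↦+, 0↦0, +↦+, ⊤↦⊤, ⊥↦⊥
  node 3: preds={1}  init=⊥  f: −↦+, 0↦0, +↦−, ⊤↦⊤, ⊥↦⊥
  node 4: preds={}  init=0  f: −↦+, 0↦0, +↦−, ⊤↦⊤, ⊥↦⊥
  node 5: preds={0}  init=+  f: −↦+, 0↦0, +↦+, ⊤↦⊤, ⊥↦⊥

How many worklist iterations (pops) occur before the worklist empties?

Worklist (11 pops):
  #1 pop 0: in=⊥ → + (no change)
  #2 pop 1: in=+ → + (was ⊥); enqueue []
  #3 pop 2: in=⊤ → ⊤ (was ⊥); enqueue []
  #4 pop 3: in=+ → − (was ⊥); enqueue [1,2]
  #5 pop 4: in=⊥ → 0 (no change)
  #6 pop 5: in=+ → + (no change)
  #7 pop 1: in=⊤ → ⊤ (was +); enqueue [3]
  #8 pop 2: in=⊤ → ⊤ (no change)
  #9 pop 3: in=⊤ → ⊤ (was −); enqueue [1,2]
  #10 pop 1: in=⊤ → ⊤ (no change)
  #11 pop 2: in=⊤ → ⊤ (no change)

Fixpoint:
  val[0] = +
  val[1] = ⊤
  val[2] = ⊤
  val[3] = ⊤
  val[4] = 0
  val[5] = +

11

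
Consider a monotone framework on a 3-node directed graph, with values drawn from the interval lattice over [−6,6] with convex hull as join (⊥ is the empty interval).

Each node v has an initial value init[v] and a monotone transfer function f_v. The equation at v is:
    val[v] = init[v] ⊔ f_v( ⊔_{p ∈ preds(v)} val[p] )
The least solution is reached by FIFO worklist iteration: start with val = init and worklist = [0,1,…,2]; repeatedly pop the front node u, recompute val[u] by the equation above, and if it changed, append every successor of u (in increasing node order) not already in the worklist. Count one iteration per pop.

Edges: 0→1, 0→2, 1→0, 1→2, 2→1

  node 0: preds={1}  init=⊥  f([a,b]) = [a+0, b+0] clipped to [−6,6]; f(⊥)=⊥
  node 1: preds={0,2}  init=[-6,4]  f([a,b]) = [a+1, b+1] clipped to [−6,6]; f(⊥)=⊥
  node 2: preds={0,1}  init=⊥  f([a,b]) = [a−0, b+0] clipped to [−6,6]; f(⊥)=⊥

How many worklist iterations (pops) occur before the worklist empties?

Trace (9 dequeues):
  [1] u=0 | in [-6,4] | out [-6,4] | prev ⊥ | push {}
  [2] u=1 | in [-6,4] | out [-6,5] | prev [-6,4] | push {0}
  [3] u=2 | in [-6,5] | out [-6,5] | prev ⊥ | push {1}
  [4] u=0 | in [-6,5] | out [-6,5] | prev [-6,4] | push {2}
  [5] u=1 | in [-6,5] | out [-6,6] | prev [-6,5] | push {0}
  [6] u=2 | in [-6,6] | out [-6,6] | prev [-6,5] | push {1}
  [7] u=0 | in [-6,6] | out [-6,6] | prev [-6,5] | push {2}
  [8] u=1 | in [-6,6] | out [-6,6] | ==
  [9] u=2 | in [-6,6] | out [-6,6] | ==

Converged values:
  [0] [-6,6]
  [1] [-6,6]
  [2] [-6,6]

9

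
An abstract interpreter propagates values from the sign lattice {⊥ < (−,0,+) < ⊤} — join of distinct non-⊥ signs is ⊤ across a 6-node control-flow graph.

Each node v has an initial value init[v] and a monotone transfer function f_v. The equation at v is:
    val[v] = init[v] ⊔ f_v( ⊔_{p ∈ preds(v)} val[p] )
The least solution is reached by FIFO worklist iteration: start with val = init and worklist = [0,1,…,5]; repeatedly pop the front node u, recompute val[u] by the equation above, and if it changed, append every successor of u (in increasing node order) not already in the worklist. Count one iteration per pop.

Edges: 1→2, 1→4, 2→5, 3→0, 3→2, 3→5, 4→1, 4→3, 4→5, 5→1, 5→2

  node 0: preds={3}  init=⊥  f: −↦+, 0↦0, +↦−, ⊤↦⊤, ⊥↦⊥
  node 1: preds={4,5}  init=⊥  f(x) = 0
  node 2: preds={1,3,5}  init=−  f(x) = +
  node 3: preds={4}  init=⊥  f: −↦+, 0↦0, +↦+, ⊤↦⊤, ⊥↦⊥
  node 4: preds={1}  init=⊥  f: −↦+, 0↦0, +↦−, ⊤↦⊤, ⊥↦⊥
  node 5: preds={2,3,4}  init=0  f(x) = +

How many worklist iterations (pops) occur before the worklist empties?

Iteration log — 11 steps:
  step 1. node 0  ⊔preds=⊥  new=⊥  stable
  step 2. node 1  ⊔preds=0  new=0  old=⊥  +wl: 
  step 3. node 2  ⊔preds=0  new=⊤  old=−  +wl: 
  step 4. node 3  ⊔preds=⊥  new=⊥  stable
  step 5. node 4  ⊔preds=0  new=0  old=⊥  +wl: 1,3
  step 6. node 5  ⊔preds=⊤  new=⊤  old=0  +wl: 2
  step 7. node 1  ⊔preds=⊤  new=0  stable
  step 8. node 3  ⊔preds=0  new=0  old=⊥  +wl: 0,5
  step 9. node 2  ⊔preds=⊤  new=⊤  stable
  step 10. node 0  ⊔preds=0  new=0  old=⊥  +wl: 
  step 11. node 5  ⊔preds=⊤  new=⊤  stable

Least fixpoint reached:
  node 0: 0
  node 1: 0
  node 2: ⊤
  node 3: 0
  node 4: 0
  node 5: ⊤

11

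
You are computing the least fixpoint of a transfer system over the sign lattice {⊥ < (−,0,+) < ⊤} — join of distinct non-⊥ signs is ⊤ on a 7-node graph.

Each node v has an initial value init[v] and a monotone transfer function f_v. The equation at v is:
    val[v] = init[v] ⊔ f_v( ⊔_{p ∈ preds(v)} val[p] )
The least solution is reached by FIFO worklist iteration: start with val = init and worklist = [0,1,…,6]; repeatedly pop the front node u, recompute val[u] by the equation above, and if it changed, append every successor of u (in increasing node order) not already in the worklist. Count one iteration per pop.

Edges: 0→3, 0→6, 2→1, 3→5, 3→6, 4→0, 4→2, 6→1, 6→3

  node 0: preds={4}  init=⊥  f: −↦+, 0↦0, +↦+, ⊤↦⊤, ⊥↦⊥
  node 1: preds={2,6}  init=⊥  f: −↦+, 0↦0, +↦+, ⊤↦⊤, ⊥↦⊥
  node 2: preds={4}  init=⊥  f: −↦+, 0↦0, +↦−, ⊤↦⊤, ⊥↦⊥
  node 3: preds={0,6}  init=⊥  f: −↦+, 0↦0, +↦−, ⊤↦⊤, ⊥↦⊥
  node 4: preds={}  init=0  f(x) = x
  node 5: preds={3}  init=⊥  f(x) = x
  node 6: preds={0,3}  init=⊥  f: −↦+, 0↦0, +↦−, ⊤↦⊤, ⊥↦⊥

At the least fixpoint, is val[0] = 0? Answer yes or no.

yes

Worklist (9 pops):
  #1 pop 0: in=0 → 0 (was ⊥); enqueue []
  #2 pop 1: in=⊥ → ⊥ (no change)
  #3 pop 2: in=0 → 0 (was ⊥); enqueue [1]
  #4 pop 3: in=0 → 0 (was ⊥); enqueue []
  #5 pop 4: in=⊥ → 0 (no change)
  #6 pop 5: in=0 → 0 (was ⊥); enqueue []
  #7 pop 6: in=0 → 0 (was ⊥); enqueue [3]
  #8 pop 1: in=0 → 0 (was ⊥); enqueue []
  #9 pop 3: in=0 → 0 (no change)

Fixpoint:
  val[0] = 0
  val[1] = 0
  val[2] = 0
  val[3] = 0
  val[4] = 0
  val[5] = 0
  val[6] = 0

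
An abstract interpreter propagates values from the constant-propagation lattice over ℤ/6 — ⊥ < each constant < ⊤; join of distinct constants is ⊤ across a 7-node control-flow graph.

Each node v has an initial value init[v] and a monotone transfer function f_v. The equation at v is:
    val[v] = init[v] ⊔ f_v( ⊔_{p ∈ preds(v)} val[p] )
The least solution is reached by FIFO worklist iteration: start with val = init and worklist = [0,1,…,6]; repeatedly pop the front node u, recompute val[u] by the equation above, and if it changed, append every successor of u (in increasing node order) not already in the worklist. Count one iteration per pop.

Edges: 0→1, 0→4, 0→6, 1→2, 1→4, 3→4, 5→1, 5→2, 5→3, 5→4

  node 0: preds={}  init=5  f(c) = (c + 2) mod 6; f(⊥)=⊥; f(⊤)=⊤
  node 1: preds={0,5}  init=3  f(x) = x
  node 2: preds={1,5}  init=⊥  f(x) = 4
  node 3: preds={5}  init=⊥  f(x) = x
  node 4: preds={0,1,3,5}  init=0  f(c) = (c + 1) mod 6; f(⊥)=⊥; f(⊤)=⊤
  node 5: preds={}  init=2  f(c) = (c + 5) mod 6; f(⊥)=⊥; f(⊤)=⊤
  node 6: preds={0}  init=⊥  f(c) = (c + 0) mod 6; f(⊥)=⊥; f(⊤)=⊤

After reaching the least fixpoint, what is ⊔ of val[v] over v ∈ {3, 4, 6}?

Iteration log — 7 steps:
  step 1. node 0  ⊔preds=⊥  new=5  stable
  step 2. node 1  ⊔preds=⊤  new=⊤  old=3  +wl: 
  step 3. node 2  ⊔preds=⊤  new=4  old=⊥  +wl: 
  step 4. node 3  ⊔preds=2  new=2  old=⊥  +wl: 
  step 5. node 4  ⊔preds=⊤  new=⊤  old=0  +wl: 
  step 6. node 5  ⊔preds=⊥  new=2  stable
  step 7. node 6  ⊔preds=5  new=5  old=⊥  +wl: 

Least fixpoint reached:
  node 0: 5
  node 1: ⊤
  node 2: 4
  node 3: 2
  node 4: ⊤
  node 5: 2
  node 6: 5

⊤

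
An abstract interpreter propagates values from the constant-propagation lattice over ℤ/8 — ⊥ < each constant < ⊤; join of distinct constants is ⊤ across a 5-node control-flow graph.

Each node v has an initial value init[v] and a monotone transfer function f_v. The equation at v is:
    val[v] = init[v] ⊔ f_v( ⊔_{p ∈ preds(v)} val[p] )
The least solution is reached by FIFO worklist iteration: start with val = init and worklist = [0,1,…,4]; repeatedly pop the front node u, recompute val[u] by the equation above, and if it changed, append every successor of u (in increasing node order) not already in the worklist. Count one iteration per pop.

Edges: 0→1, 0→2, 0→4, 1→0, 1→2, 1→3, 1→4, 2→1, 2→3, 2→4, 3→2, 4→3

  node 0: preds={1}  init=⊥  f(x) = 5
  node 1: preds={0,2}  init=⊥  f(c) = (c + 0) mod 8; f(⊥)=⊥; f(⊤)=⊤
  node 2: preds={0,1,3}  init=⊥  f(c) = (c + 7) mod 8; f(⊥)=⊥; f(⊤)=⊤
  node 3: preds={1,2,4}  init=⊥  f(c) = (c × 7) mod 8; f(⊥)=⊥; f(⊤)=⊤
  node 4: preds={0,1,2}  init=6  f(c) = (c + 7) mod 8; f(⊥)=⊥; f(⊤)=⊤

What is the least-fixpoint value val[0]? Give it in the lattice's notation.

Worklist (12 pops):
  #1 pop 0: in=⊥ → 5 (was ⊥); enqueue []
  #2 pop 1: in=5 → 5 (was ⊥); enqueue [0]
  #3 pop 2: in=5 → 4 (was ⊥); enqueue [1]
  #4 pop 3: in=⊤ → ⊤ (was ⊥); enqueue [2]
  #5 pop 4: in=⊤ → ⊤ (was 6); enqueue [3]
  #6 pop 0: in=5 → 5 (no change)
  #7 pop 1: in=⊤ → ⊤ (was 5); enqueue [0,4]
  #8 pop 2: in=⊤ → ⊤ (was 4); enqueue [1]
  #9 pop 3: in=⊤ → ⊤ (no change)
  #10 pop 0: in=⊤ → 5 (no change)
  #11 pop 4: in=⊤ → ⊤ (no change)
  #12 pop 1: in=⊤ → ⊤ (no change)

Fixpoint:
  val[0] = 5
  val[1] = ⊤
  val[2] = ⊤
  val[3] = ⊤
  val[4] = ⊤

5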